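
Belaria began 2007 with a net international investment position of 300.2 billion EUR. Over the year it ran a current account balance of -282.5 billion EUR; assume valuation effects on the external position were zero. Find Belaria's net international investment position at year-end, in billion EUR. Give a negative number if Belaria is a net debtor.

17.7

With no valuation effects, change in NIIP = current account = -282.5
End-of-year NIIP = 300.2 + (-282.5) = 17.7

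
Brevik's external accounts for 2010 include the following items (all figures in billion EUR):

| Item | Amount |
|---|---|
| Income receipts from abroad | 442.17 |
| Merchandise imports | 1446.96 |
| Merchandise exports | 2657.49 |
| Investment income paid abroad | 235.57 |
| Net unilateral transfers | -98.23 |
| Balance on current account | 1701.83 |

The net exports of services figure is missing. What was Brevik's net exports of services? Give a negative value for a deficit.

382.93

Current account = goods balance + services balance + net primary income + net secondary income
Sum of the known components = 1318.90
Net exports of services = CA - (known components) = 1701.83 - 1318.90 = 382.93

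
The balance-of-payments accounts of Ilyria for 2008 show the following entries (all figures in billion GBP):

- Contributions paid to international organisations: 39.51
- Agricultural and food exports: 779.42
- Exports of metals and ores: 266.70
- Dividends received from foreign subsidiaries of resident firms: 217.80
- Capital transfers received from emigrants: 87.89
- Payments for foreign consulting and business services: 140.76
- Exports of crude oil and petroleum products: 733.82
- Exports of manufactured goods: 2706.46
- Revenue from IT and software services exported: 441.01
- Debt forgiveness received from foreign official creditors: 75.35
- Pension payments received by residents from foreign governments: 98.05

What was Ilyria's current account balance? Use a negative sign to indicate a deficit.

5062.99

Goods: 2706.46 + 779.42 + 266.70 + 733.82 = 4486.40
Services: -140.76 + 441.01 = 300.25
Primary income: 217.80
Secondary income: 98.05 - 39.51 = 58.54
Current account = 4486.40 + 300.25 + 217.80 + 58.54 = 5062.99
(Excluded from the current account — capital account: capital transfers received from emigrants 87.89, debt forgiveness received from foreign official creditors 75.35.)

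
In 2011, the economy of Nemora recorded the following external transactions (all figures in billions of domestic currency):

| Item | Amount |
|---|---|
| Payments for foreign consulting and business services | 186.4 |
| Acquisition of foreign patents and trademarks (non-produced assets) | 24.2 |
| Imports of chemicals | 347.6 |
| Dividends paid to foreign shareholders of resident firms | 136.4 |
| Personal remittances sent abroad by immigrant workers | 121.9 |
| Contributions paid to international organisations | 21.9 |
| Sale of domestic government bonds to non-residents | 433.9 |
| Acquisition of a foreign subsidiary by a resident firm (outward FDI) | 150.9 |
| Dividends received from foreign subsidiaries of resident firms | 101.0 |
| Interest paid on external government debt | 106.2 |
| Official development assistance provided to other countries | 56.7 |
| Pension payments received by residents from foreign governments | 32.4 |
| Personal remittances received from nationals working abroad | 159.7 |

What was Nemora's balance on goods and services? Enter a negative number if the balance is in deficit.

-534.0

Goods: -347.6
Services: -186.4
Trade balance = -347.6 + (-186.4) = -534.0
(Excluded from the trade balance — capital account: acquisition of foreign patents and trademarks (non-produced assets) 24.2; primary income: dividends paid to foreign shareholders of resident firms 136.4, dividends received from foreign subsidiaries of resident firms 101.0, interest paid on external government debt 106.2; secondary income: personal remittances sent abroad by immigrant workers 121.9, contributions paid to international organisations 21.9, official development assistance provided to other countries 56.7, pension payments received by residents from foreign governments 32.4, personal remittances received from nationals working abroad 159.7; financial account: sale of domestic government bonds to non-residents 433.9, acquisition of a foreign subsidiary by a resident firm (outward FDI) 150.9.)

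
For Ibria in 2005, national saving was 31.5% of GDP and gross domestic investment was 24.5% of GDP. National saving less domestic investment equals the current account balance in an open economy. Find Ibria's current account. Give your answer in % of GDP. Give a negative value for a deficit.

7.0

CA = S - I = 31.5 - 24.5 = 7.0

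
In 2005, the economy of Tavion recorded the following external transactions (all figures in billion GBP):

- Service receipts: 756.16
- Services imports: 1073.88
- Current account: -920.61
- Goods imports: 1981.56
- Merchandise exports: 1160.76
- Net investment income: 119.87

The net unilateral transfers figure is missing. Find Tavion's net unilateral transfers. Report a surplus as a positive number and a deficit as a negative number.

98.04

Current account = goods balance + services balance + net primary income + net secondary income
Sum of the known components = -1018.65
Net unilateral transfers = CA - (known components) = -920.61 - (-1018.65) = 98.04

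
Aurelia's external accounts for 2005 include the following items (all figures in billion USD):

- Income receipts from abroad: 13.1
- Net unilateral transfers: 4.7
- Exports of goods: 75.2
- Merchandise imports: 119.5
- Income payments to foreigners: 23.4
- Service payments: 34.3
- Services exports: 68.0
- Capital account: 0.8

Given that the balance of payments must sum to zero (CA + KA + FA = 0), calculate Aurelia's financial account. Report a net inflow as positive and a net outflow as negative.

15.4

Goods balance = 75.2 - 119.5 = -44.3
Services balance = 68.0 - 34.3 = 33.7
Trade balance (goods + services) = -44.3 + 33.7 = -10.6
Net primary income = 13.1 - 23.4 = -10.3
Net secondary income = 4.7
Current account = -10.6 + (-10.3) + 4.7 = -16.2
Financial account = -(-16.2 + 0.8) = 15.4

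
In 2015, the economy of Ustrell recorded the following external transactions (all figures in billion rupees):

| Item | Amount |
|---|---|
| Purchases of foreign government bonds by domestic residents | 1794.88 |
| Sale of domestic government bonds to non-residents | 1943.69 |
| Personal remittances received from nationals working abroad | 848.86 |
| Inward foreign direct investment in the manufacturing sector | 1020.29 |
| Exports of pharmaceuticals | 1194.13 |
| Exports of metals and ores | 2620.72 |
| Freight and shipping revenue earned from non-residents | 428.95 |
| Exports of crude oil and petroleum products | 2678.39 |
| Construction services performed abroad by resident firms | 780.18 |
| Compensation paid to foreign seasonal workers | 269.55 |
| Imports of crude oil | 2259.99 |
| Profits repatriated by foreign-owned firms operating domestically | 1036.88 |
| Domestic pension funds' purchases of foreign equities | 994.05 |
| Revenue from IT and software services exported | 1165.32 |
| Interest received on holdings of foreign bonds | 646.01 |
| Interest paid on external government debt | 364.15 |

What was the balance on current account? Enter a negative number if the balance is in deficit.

Goods: 2620.72 + 1194.13 - 2259.99 + 2678.39 = 4233.25
Services: 780.18 + 428.95 + 1165.32 = 2374.45
Primary income: -1036.88 - 364.15 - 269.55 + 646.01 = -1024.57
Secondary income: 848.86
Current account = 4233.25 + 2374.45 + (-1024.57) + 848.86 = 6431.99
(Excluded from the current account — financial account: purchases of foreign government bonds by domestic residents 1794.88, sale of domestic government bonds to non-residents 1943.69, inward foreign direct investment in the manufacturing sector 1020.29, domestic pension funds' purchases of foreign equities 994.05.)

6431.99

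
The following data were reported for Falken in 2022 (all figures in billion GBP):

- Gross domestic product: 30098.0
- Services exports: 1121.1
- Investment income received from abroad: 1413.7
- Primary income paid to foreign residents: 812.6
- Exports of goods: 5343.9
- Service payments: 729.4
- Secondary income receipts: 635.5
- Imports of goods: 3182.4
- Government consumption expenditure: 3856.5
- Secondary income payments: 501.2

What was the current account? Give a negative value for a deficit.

3288.6

Goods balance = 5343.9 - 3182.4 = 2161.5
Services balance = 1121.1 - 729.4 = 391.7
Trade balance (goods + services) = 2161.5 + 391.7 = 2553.2
Net primary income = 1413.7 - 812.6 = 601.1
Net secondary income = 635.5 - 501.2 = 134.3
Current account = 2553.2 + 601.1 + 134.3 = 3288.6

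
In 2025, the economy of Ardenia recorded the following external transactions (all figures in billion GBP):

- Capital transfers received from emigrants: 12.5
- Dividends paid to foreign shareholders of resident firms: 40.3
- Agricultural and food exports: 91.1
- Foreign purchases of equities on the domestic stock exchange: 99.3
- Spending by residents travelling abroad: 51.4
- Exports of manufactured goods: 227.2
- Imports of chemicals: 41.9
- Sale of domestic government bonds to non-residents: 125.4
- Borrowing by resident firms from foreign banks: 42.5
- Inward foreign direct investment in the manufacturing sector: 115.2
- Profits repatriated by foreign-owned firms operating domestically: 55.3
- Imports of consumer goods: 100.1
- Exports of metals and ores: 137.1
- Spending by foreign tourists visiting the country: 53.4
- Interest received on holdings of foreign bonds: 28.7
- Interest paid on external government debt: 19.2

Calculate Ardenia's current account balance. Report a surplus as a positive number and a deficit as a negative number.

Goods: 91.1 - 100.1 + 227.2 + 137.1 - 41.9 = 313.4
Services: 53.4 - 51.4 = 2.0
Primary income: 28.7 - 55.3 - 40.3 - 19.2 = -86.1
Current account = 313.4 + 2.0 + (-86.1) = 229.3
(Excluded from the current account — capital account: capital transfers received from emigrants 12.5; financial account: foreign purchases of equities on the domestic stock exchange 99.3, sale of domestic government bonds to non-residents 125.4, borrowing by resident firms from foreign banks 42.5, inward foreign direct investment in the manufacturing sector 115.2.)

229.3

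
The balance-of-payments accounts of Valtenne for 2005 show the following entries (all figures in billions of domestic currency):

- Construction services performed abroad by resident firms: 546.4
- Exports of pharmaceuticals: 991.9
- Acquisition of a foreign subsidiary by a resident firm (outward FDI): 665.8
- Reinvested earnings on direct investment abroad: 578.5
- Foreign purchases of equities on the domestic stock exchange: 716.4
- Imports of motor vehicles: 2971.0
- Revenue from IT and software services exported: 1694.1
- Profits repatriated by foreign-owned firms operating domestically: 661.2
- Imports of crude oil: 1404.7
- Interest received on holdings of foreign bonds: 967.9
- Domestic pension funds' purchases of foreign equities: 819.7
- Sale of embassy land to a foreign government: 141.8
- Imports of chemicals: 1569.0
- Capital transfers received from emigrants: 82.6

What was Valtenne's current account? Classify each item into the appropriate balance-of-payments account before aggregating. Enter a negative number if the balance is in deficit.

-1827.1

Goods: -2971.0 - 1569.0 + 991.9 - 1404.7 = -4952.8
Services: 546.4 + 1694.1 = 2240.5
Primary income: -661.2 + 967.9 + 578.5 = 885.2
Current account = (-4952.8) + 2240.5 + 885.2 = -1827.1
(Excluded from the current account — financial account: acquisition of a foreign subsidiary by a resident firm (outward FDI) 665.8, foreign purchases of equities on the domestic stock exchange 716.4, domestic pension funds' purchases of foreign equities 819.7; capital account: sale of embassy land to a foreign government 141.8, capital transfers received from emigrants 82.6.)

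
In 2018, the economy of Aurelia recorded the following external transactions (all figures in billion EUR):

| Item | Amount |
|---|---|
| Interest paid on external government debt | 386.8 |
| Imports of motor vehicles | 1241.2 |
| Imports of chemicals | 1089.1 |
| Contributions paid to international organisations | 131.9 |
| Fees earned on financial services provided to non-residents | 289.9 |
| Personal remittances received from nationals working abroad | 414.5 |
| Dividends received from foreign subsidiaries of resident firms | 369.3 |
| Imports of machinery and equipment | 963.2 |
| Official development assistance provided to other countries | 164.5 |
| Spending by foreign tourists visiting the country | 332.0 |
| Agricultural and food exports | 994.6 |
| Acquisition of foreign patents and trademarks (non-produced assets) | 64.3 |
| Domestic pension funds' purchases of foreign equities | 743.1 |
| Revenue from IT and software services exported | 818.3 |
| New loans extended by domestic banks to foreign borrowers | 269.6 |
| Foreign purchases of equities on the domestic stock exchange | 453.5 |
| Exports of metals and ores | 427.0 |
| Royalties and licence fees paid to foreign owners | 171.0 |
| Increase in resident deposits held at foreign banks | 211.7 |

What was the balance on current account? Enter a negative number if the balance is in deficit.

Goods: -1089.1 + 427.0 - 1241.2 + 994.6 - 963.2 = -1871.9
Services: 818.3 + 289.9 + 332.0 - 171.0 = 1269.2
Primary income: 369.3 - 386.8 = -17.5
Secondary income: 414.5 - 131.9 - 164.5 = 118.1
Current account = (-1871.9) + 1269.2 + (-17.5) + 118.1 = -502.1
(Excluded from the current account — capital account: acquisition of foreign patents and trademarks (non-produced assets) 64.3; financial account: domestic pension funds' purchases of foreign equities 743.1, new loans extended by domestic banks to foreign borrowers 269.6, foreign purchases of equities on the domestic stock exchange 453.5, increase in resident deposits held at foreign banks 211.7.)

-502.1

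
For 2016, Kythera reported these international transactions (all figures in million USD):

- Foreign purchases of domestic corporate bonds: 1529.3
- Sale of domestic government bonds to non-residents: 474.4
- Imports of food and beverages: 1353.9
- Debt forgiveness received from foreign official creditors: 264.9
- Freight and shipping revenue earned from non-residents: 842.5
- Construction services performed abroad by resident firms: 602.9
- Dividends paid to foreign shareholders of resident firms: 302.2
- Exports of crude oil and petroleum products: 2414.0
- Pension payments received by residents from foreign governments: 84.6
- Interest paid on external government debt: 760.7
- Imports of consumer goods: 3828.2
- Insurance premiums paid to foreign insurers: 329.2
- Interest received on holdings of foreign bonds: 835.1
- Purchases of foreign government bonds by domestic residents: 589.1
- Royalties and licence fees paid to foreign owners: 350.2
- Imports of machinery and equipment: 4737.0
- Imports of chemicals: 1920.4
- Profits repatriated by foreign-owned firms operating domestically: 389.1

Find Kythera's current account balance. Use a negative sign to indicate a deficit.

-9191.8

Goods: -1353.9 + 2414.0 - 3828.2 - 1920.4 - 4737.0 = -9425.5
Services: -329.2 + 602.9 - 350.2 + 842.5 = 766.0
Primary income: -760.7 - 389.1 + 835.1 - 302.2 = -616.9
Secondary income: 84.6
Current account = (-9425.5) + 766.0 + (-616.9) + 84.6 = -9191.8
(Excluded from the current account — financial account: foreign purchases of domestic corporate bonds 1529.3, sale of domestic government bonds to non-residents 474.4, purchases of foreign government bonds by domestic residents 589.1; capital account: debt forgiveness received from foreign official creditors 264.9.)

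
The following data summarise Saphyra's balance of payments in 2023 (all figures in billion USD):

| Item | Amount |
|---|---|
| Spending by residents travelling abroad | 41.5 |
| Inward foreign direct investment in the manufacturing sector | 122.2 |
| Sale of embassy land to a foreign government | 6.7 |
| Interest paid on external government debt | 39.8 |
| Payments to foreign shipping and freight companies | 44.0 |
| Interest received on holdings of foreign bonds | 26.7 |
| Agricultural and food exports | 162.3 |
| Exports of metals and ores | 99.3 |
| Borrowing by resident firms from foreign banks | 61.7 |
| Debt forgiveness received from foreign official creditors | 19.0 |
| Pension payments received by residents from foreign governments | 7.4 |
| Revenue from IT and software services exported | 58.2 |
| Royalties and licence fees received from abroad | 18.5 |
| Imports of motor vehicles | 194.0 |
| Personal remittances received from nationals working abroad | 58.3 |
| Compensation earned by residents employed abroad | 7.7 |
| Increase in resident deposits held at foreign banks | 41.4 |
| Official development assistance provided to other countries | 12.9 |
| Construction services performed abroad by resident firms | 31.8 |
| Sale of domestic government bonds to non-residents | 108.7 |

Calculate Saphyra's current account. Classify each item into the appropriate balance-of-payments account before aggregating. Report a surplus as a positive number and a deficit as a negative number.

Goods: -194.0 + 99.3 + 162.3 = 67.6
Services: -44.0 + 18.5 + 58.2 + 31.8 - 41.5 = 23.0
Primary income: -39.8 + 7.7 + 26.7 = -5.4
Secondary income: 7.4 - 12.9 + 58.3 = 52.8
Current account = 67.6 + 23.0 + (-5.4) + 52.8 = 138.0
(Excluded from the current account — financial account: inward foreign direct investment in the manufacturing sector 122.2, borrowing by resident firms from foreign banks 61.7, increase in resident deposits held at foreign banks 41.4, sale of domestic government bonds to non-residents 108.7; capital account: sale of embassy land to a foreign government 6.7, debt forgiveness received from foreign official creditors 19.0.)

138.0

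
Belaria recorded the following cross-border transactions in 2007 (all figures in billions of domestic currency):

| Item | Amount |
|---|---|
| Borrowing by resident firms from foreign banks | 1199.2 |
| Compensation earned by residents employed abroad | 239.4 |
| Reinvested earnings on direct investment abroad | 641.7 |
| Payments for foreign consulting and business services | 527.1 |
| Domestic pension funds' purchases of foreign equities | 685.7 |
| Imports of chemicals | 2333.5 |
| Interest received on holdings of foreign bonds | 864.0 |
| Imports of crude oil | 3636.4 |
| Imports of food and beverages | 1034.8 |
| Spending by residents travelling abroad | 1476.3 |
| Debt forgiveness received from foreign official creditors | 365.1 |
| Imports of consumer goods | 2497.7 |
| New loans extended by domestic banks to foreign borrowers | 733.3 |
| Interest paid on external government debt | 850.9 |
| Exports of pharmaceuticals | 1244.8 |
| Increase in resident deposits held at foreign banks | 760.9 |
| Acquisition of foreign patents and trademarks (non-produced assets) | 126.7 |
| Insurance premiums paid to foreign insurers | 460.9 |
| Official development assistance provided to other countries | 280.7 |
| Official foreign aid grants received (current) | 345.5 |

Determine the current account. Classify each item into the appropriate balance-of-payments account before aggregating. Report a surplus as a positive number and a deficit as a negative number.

-9762.9

Goods: -3636.4 + 1244.8 - 2497.7 - 1034.8 - 2333.5 = -8257.6
Services: -1476.3 - 460.9 - 527.1 = -2464.3
Primary income: 641.7 - 850.9 + 239.4 + 864.0 = 894.2
Secondary income: -280.7 + 345.5 = 64.8
Current account = (-8257.6) + (-2464.3) + 894.2 + 64.8 = -9762.9
(Excluded from the current account — financial account: borrowing by resident firms from foreign banks 1199.2, domestic pension funds' purchases of foreign equities 685.7, new loans extended by domestic banks to foreign borrowers 733.3, increase in resident deposits held at foreign banks 760.9; capital account: debt forgiveness received from foreign official creditors 365.1, acquisition of foreign patents and trademarks (non-produced assets) 126.7.)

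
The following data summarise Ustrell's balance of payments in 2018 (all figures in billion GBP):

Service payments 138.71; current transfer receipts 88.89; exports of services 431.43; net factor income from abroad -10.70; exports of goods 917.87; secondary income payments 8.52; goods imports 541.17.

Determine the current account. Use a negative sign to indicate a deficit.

739.09

Goods balance = 917.87 - 541.17 = 376.70
Services balance = 431.43 - 138.71 = 292.72
Trade balance (goods + services) = 376.70 + 292.72 = 669.42
Net primary income = -10.70
Net secondary income = 88.89 - 8.52 = 80.37
Current account = 669.42 + (-10.70) + 80.37 = 739.09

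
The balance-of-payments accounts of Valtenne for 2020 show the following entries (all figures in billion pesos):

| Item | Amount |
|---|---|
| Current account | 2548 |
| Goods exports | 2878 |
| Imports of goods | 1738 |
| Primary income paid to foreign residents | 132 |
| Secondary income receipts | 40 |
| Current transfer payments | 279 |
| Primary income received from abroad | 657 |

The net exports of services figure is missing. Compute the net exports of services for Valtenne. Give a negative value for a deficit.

Current account = goods balance + services balance + net primary income + net secondary income
Sum of the known components = 1426
Net exports of services = CA - (known components) = 2548 - 1426 = 1122

1122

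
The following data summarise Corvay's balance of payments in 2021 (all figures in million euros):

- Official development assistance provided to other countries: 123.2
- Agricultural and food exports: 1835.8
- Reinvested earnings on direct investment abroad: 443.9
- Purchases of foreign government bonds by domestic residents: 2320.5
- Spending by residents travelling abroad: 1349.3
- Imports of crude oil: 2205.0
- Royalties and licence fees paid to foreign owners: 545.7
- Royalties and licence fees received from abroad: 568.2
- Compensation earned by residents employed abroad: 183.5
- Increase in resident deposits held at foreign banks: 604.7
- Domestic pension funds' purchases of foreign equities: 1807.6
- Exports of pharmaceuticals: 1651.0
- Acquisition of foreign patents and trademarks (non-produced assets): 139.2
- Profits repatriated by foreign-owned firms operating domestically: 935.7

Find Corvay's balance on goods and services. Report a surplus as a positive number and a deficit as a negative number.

-45.0

Goods: 1651.0 + 1835.8 - 2205.0 = 1281.8
Services: 568.2 - 1349.3 - 545.7 = -1326.8
Trade balance = 1281.8 + (-1326.8) = -45.0
(Excluded from the trade balance — secondary income: official development assistance provided to other countries 123.2; primary income: reinvested earnings on direct investment abroad 443.9, compensation earned by residents employed abroad 183.5, profits repatriated by foreign-owned firms operating domestically 935.7; financial account: purchases of foreign government bonds by domestic residents 2320.5, increase in resident deposits held at foreign banks 604.7, domestic pension funds' purchases of foreign equities 1807.6; capital account: acquisition of foreign patents and trademarks (non-produced assets) 139.2.)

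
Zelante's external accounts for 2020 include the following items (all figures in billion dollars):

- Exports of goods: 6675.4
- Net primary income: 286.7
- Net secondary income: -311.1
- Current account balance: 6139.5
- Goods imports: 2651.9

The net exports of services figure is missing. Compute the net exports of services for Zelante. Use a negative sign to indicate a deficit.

Current account = goods balance + services balance + net primary income + net secondary income
Sum of the known components = 3999.1
Net exports of services = CA - (known components) = 6139.5 - 3999.1 = 2140.4

2140.4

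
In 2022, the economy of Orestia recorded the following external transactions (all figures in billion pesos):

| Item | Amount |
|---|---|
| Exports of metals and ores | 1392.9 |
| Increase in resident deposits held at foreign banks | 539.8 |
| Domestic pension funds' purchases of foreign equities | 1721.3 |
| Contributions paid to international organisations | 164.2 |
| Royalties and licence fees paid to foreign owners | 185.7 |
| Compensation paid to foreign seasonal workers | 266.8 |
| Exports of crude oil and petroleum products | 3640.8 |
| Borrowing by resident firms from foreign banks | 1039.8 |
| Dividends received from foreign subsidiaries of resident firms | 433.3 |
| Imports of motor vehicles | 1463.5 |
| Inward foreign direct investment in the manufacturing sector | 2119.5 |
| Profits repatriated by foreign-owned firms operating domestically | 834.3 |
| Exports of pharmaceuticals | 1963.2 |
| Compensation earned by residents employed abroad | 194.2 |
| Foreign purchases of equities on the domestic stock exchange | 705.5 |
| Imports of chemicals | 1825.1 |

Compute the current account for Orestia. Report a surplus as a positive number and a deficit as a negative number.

2884.8

Goods: -1825.1 + 1392.9 + 1963.2 + 3640.8 - 1463.5 = 3708.3
Services: -185.7
Primary income: 433.3 - 834.3 - 266.8 + 194.2 = -473.6
Secondary income: -164.2
Current account = 3708.3 + (-185.7) + (-473.6) + (-164.2) = 2884.8
(Excluded from the current account — financial account: increase in resident deposits held at foreign banks 539.8, domestic pension funds' purchases of foreign equities 1721.3, borrowing by resident firms from foreign banks 1039.8, inward foreign direct investment in the manufacturing sector 2119.5, foreign purchases of equities on the domestic stock exchange 705.5.)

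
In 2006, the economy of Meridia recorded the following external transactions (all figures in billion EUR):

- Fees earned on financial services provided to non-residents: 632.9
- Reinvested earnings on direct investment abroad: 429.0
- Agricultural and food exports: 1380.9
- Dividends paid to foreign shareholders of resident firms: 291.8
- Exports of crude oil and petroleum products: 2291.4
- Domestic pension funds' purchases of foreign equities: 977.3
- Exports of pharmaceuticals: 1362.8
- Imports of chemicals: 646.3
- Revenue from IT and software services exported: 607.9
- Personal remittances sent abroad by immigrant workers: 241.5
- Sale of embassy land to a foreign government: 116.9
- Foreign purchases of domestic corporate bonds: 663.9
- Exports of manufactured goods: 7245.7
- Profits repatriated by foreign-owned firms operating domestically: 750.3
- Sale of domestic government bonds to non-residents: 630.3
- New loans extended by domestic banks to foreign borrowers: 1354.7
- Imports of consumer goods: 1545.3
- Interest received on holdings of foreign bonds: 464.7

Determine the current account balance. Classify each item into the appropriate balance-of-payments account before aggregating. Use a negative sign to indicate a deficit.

10940.1

Goods: 1362.8 + 7245.7 + 1380.9 - 646.3 - 1545.3 + 2291.4 = 10089.2
Services: 607.9 + 632.9 = 1240.8
Primary income: 464.7 - 750.3 + 429.0 - 291.8 = -148.4
Secondary income: -241.5
Current account = 10089.2 + 1240.8 + (-148.4) + (-241.5) = 10940.1
(Excluded from the current account — financial account: domestic pension funds' purchases of foreign equities 977.3, foreign purchases of domestic corporate bonds 663.9, sale of domestic government bonds to non-residents 630.3, new loans extended by domestic banks to foreign borrowers 1354.7; capital account: sale of embassy land to a foreign government 116.9.)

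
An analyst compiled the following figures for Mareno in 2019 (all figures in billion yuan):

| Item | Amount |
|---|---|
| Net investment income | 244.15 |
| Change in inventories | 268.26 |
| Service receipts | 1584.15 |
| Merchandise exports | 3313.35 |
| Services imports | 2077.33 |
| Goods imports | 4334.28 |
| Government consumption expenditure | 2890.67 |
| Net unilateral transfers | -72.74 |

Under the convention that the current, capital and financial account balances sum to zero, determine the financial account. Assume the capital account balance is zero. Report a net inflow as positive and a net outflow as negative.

Goods balance = 3313.35 - 4334.28 = -1020.93
Services balance = 1584.15 - 2077.33 = -493.18
Trade balance (goods + services) = -1020.93 + (-493.18) = -1514.11
Net primary income = 244.15
Net secondary income = -72.74
Current account = -1514.11 + 244.15 + (-72.74) = -1342.70
Financial account = -(-1342.70) = 1342.70

1342.70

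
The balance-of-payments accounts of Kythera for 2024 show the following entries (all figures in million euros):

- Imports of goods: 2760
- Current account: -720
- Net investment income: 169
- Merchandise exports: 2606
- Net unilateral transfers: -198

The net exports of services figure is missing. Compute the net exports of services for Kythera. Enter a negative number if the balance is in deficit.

-537

Current account = goods balance + services balance + net primary income + net secondary income
Sum of the known components = -183
Net exports of services = CA - (known components) = -720 - (-183) = -537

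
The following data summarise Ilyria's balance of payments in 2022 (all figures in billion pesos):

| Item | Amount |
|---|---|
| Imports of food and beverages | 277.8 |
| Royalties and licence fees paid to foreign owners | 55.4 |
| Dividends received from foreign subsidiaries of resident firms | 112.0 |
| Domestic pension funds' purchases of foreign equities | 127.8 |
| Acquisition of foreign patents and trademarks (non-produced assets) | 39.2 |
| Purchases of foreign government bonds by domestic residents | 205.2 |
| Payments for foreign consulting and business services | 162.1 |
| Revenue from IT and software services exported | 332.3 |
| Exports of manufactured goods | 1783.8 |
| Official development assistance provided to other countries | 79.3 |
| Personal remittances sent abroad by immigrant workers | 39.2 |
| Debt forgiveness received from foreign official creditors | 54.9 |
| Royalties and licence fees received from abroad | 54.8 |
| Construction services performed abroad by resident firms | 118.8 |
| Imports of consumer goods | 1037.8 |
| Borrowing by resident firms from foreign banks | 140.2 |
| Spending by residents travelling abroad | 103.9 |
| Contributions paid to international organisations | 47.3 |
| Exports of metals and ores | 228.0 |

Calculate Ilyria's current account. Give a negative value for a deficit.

Goods: 228.0 + 1783.8 - 277.8 - 1037.8 = 696.2
Services: 332.3 - 55.4 + 54.8 - 103.9 + 118.8 - 162.1 = 184.5
Primary income: 112.0
Secondary income: -39.2 - 79.3 - 47.3 = -165.8
Current account = 696.2 + 184.5 + 112.0 + (-165.8) = 826.9
(Excluded from the current account — financial account: domestic pension funds' purchases of foreign equities 127.8, purchases of foreign government bonds by domestic residents 205.2, borrowing by resident firms from foreign banks 140.2; capital account: acquisition of foreign patents and trademarks (non-produced assets) 39.2, debt forgiveness received from foreign official creditors 54.9.)

826.9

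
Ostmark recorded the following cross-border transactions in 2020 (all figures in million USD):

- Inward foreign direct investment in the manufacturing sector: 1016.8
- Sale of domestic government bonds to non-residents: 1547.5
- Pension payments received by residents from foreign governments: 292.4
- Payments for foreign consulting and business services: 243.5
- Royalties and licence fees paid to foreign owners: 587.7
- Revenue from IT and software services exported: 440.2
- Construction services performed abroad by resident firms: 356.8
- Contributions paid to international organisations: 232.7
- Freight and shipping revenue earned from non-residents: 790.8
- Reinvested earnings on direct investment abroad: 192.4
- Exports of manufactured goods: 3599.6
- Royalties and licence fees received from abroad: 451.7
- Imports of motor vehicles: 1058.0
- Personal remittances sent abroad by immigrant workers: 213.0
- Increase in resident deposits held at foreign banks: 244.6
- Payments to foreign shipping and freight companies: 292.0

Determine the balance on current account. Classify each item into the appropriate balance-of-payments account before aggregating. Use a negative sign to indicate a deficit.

3497.0

Goods: -1058.0 + 3599.6 = 2541.6
Services: 440.2 - 587.7 - 292.0 + 790.8 + 356.8 - 243.5 + 451.7 = 916.3
Primary income: 192.4
Secondary income: -213.0 - 232.7 + 292.4 = -153.3
Current account = 2541.6 + 916.3 + 192.4 + (-153.3) = 3497.0
(Excluded from the current account — financial account: inward foreign direct investment in the manufacturing sector 1016.8, sale of domestic government bonds to non-residents 1547.5, increase in resident deposits held at foreign banks 244.6.)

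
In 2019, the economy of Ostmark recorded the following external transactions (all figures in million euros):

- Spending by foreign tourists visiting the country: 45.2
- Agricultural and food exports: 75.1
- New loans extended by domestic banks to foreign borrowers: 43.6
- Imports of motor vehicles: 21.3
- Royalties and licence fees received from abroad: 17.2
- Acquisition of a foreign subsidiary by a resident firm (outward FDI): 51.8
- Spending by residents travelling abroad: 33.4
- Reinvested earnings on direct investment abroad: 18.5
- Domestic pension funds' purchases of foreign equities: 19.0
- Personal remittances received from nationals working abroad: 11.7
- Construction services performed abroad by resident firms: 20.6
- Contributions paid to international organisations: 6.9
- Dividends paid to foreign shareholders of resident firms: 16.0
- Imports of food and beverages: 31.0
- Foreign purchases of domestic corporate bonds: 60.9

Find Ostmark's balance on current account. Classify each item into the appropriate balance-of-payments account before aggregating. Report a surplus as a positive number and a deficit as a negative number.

79.7

Goods: 75.1 - 31.0 - 21.3 = 22.8
Services: 45.2 + 17.2 - 33.4 + 20.6 = 49.6
Primary income: 18.5 - 16.0 = 2.5
Secondary income: 11.7 - 6.9 = 4.8
Current account = 22.8 + 49.6 + 2.5 + 4.8 = 79.7
(Excluded from the current account — financial account: new loans extended by domestic banks to foreign borrowers 43.6, acquisition of a foreign subsidiary by a resident firm (outward FDI) 51.8, domestic pension funds' purchases of foreign equities 19.0, foreign purchases of domestic corporate bonds 60.9.)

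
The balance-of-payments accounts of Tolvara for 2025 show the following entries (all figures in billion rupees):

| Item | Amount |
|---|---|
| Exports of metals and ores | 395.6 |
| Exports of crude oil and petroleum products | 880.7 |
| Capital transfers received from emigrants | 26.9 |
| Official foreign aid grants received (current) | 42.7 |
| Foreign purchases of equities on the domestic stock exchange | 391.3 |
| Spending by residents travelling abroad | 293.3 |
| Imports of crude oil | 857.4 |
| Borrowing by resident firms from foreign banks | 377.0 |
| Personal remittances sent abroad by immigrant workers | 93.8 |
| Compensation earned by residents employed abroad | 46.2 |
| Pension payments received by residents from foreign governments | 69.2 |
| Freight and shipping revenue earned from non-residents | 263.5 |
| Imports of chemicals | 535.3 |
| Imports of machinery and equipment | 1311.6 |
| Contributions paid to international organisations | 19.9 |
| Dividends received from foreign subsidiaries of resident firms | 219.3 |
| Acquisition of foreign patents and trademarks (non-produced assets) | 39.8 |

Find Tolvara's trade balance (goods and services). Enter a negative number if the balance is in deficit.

-1457.8

Goods: 880.7 - 857.4 + 395.6 - 1311.6 - 535.3 = -1428.0
Services: 263.5 - 293.3 = -29.8
Trade balance = -1428.0 + (-29.8) = -1457.8
(Excluded from the trade balance — capital account: capital transfers received from emigrants 26.9, acquisition of foreign patents and trademarks (non-produced assets) 39.8; secondary income: official foreign aid grants received (current) 42.7, personal remittances sent abroad by immigrant workers 93.8, pension payments received by residents from foreign governments 69.2, contributions paid to international organisations 19.9; financial account: foreign purchases of equities on the domestic stock exchange 391.3, borrowing by resident firms from foreign banks 377.0; primary income: compensation earned by residents employed abroad 46.2, dividends received from foreign subsidiaries of resident firms 219.3.)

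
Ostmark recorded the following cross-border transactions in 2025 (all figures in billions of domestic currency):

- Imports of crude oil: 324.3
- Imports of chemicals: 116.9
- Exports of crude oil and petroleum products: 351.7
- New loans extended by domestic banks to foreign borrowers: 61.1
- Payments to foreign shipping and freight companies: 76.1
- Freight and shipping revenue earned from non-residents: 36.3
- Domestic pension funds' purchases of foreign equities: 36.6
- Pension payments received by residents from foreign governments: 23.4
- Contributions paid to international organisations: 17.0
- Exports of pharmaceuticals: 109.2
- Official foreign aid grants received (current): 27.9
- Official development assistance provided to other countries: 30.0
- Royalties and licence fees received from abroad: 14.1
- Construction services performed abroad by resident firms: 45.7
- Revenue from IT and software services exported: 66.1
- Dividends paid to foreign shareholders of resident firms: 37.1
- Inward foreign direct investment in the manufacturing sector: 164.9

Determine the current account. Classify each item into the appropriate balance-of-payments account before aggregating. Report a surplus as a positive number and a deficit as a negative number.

73.0

Goods: 109.2 + 351.7 - 116.9 - 324.3 = 19.7
Services: 14.1 + 66.1 + 45.7 + 36.3 - 76.1 = 86.1
Primary income: -37.1
Secondary income: 27.9 - 17.0 - 30.0 + 23.4 = 4.3
Current account = 19.7 + 86.1 + (-37.1) + 4.3 = 73.0
(Excluded from the current account — financial account: new loans extended by domestic banks to foreign borrowers 61.1, domestic pension funds' purchases of foreign equities 36.6, inward foreign direct investment in the manufacturing sector 164.9.)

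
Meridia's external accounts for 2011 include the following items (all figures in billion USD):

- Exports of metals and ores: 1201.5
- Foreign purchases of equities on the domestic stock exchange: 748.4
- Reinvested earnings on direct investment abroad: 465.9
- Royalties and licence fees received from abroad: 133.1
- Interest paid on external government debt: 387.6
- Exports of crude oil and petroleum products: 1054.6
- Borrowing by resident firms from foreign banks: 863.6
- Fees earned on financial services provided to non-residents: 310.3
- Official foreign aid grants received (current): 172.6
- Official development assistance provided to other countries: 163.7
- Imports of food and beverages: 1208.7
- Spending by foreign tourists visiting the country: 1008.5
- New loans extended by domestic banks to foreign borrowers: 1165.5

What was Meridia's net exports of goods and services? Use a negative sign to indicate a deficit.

Goods: 1201.5 - 1208.7 + 1054.6 = 1047.4
Services: 1008.5 + 133.1 + 310.3 = 1451.9
Trade balance = 1047.4 + 1451.9 = 2499.3
(Excluded from the trade balance — financial account: foreign purchases of equities on the domestic stock exchange 748.4, borrowing by resident firms from foreign banks 863.6, new loans extended by domestic banks to foreign borrowers 1165.5; primary income: reinvested earnings on direct investment abroad 465.9, interest paid on external government debt 387.6; secondary income: official foreign aid grants received (current) 172.6, official development assistance provided to other countries 163.7.)

2499.3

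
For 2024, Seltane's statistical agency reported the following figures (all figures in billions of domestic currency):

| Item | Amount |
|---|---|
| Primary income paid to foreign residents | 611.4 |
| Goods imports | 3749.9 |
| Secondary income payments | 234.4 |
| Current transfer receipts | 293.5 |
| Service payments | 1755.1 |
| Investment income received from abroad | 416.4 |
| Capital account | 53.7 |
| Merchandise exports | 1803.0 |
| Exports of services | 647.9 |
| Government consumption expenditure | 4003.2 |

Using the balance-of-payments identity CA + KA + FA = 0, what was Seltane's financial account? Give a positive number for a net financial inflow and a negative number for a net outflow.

3136.3

Goods balance = 1803.0 - 3749.9 = -1946.9
Services balance = 647.9 - 1755.1 = -1107.2
Trade balance (goods + services) = -1946.9 + (-1107.2) = -3054.1
Net primary income = 416.4 - 611.4 = -195.0
Net secondary income = 293.5 - 234.4 = 59.1
Current account = -3054.1 + (-195.0) + 59.1 = -3190.0
Financial account = -(-3190.0 + 53.7) = 3136.3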